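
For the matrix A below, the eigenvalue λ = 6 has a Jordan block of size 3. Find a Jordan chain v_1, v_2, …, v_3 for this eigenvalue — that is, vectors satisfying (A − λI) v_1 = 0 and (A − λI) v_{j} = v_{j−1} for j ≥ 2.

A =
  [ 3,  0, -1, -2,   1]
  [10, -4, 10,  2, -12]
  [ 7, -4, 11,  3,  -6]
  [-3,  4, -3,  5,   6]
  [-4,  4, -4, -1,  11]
A Jordan chain for λ = 6 of length 3:
v_1 = (0, 2, 1, -1, -1)ᵀ
v_2 = (-1, 0, 1, 1, 0)ᵀ
v_3 = (0, 1, 1, 0, 0)ᵀ

Let N = A − (6)·I. We want v_3 with N^3 v_3 = 0 but N^2 v_3 ≠ 0; then v_{j-1} := N · v_j for j = 3, …, 2.

Pick v_3 = (0, 1, 1, 0, 0)ᵀ.
Then v_2 = N · v_3 = (-1, 0, 1, 1, 0)ᵀ.
Then v_1 = N · v_2 = (0, 2, 1, -1, -1)ᵀ.

Sanity check: (A − (6)·I) v_1 = (0, 0, 0, 0, 0)ᵀ = 0. ✓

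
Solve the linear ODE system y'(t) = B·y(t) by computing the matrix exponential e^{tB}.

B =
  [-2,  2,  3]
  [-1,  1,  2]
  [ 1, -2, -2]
e^{tB} =
  [t^2*exp(-t) - t*exp(-t) + exp(-t), -2*t^2*exp(-t) + 2*t*exp(-t), -t^2*exp(-t) + 3*t*exp(-t)]
  [t^2*exp(-t)/2 - t*exp(-t), -t^2*exp(-t) + 2*t*exp(-t) + exp(-t), -t^2*exp(-t)/2 + 2*t*exp(-t)]
  [t*exp(-t), -2*t*exp(-t), -t*exp(-t) + exp(-t)]

Strategy: write B = P · J · P⁻¹ where J is a Jordan canonical form, so e^{tB} = P · e^{tJ} · P⁻¹, and e^{tJ} can be computed block-by-block.

B has Jordan form
J =
  [-1,  1,  0]
  [ 0, -1,  1]
  [ 0,  0, -1]
(up to reordering of blocks).

Per-block formulas:
  For a 3×3 Jordan block J_3(-1): exp(t · J_3(-1)) = e^(-1t)·(I + t·N + (t^2/2)·N^2), where N is the 3×3 nilpotent shift.

After assembling e^{tJ} and conjugating by P, we get:

e^{tB} =
  [t^2*exp(-t) - t*exp(-t) + exp(-t), -2*t^2*exp(-t) + 2*t*exp(-t), -t^2*exp(-t) + 3*t*exp(-t)]
  [t^2*exp(-t)/2 - t*exp(-t), -t^2*exp(-t) + 2*t*exp(-t) + exp(-t), -t^2*exp(-t)/2 + 2*t*exp(-t)]
  [t*exp(-t), -2*t*exp(-t), -t*exp(-t) + exp(-t)]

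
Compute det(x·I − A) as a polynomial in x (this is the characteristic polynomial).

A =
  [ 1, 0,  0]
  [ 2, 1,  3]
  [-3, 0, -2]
x^3 - 3*x + 2

Expanding det(x·I − A) (e.g. by cofactor expansion or by noting that A is similar to its Jordan form J, which has the same characteristic polynomial as A) gives
  χ_A(x) = x^3 - 3*x + 2
which factors as (x - 1)^2*(x + 2). The eigenvalues (with algebraic multiplicities) are λ = -2 with multiplicity 1, λ = 1 with multiplicity 2.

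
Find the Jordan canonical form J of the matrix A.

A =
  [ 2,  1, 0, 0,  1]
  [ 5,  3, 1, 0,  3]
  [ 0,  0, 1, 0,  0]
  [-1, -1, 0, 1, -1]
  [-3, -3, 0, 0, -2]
J_3(1) ⊕ J_1(1) ⊕ J_1(1)

The characteristic polynomial is
  det(x·I − A) = x^5 - 5*x^4 + 10*x^3 - 10*x^2 + 5*x - 1 = (x - 1)^5

Eigenvalues and multiplicities (the geometric multiplicity of λ is n − rank(A − λI), which equals the number of Jordan blocks for λ):
  λ = 1: algebraic multiplicity = 5, geometric multiplicity = 3

Determining the block sizes for each eigenvalue:
  λ = 1: with am = 5 and gm = 3, the partition is not yet determined (e.g. several partitions of 5 into 3 parts exist). Let N = A − (1)·I. Computing rank(N^1) = 2, rank(N^2) = 1, rank(N^3) = 0; the number of blocks of size ≥ j is rank(N^{j−1}) − rank(N^j), giving [3, 1, 1]. So we have 1 block(s) of size 3, 2 block(s) of size 1 → block sizes [3, 1, 1]

Assembling the blocks gives a Jordan form
J =
  [1, 1, 0, 0, 0]
  [0, 1, 1, 0, 0]
  [0, 0, 1, 0, 0]
  [0, 0, 0, 1, 0]
  [0, 0, 0, 0, 1]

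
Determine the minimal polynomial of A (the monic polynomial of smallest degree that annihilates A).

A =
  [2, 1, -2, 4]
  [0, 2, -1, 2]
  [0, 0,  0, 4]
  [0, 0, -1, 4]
x^3 - 6*x^2 + 12*x - 8

The characteristic polynomial is χ_A(x) = (x - 2)^4, so the eigenvalues are known. The minimal polynomial is
  m_A(x) = Π_λ (x − λ)^{k_λ}
where k_λ is the size of the *largest* Jordan block for λ (equivalently, the smallest k with (A − λI)^k v = 0 for every generalised eigenvector v of λ).

  λ = 2: largest Jordan block has size 3, contributing (x − 2)^3

So m_A(x) = (x - 2)^3 = x^3 - 6*x^2 + 12*x - 8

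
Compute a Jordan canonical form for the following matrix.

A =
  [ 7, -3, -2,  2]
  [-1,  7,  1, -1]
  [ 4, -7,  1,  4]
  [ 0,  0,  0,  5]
J_3(5) ⊕ J_1(5)

The characteristic polynomial is
  det(x·I − A) = x^4 - 20*x^3 + 150*x^2 - 500*x + 625 = (x - 5)^4

Eigenvalues and multiplicities (the geometric multiplicity of λ is n − rank(A − λI), which equals the number of Jordan blocks for λ):
  λ = 5: algebraic multiplicity = 4, geometric multiplicity = 2

Determining the block sizes for each eigenvalue:
  λ = 5: with am = 4 and gm = 2, the partition is not yet determined (e.g. several partitions of 4 into 2 parts exist). Let N = A − (5)·I. Computing rank(N^1) = 2, rank(N^2) = 1, rank(N^3) = 0; the number of blocks of size ≥ j is rank(N^{j−1}) − rank(N^j), giving [2, 1, 1]. So we have 1 block(s) of size 3, 1 block(s) of size 1 → block sizes [3, 1]

Assembling the blocks gives a Jordan form
J =
  [5, 1, 0, 0]
  [0, 5, 1, 0]
  [0, 0, 5, 0]
  [0, 0, 0, 5]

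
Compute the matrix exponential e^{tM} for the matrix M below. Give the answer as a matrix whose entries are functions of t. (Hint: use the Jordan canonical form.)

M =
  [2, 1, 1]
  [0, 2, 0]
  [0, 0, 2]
e^{tM} =
  [exp(2*t), t*exp(2*t), t*exp(2*t)]
  [0, exp(2*t), 0]
  [0, 0, exp(2*t)]

Strategy: write M = P · J · P⁻¹ where J is a Jordan canonical form, so e^{tM} = P · e^{tJ} · P⁻¹, and e^{tJ} can be computed block-by-block.

M has Jordan form
J =
  [2, 1, 0]
  [0, 2, 0]
  [0, 0, 2]
(up to reordering of blocks).

Per-block formulas:
  For a 2×2 Jordan block J_2(2): exp(t · J_2(2)) = e^(2t)·(I + t·N), where N is the 2×2 nilpotent shift.
  For a 1×1 block at λ = 2: exp(t · [2]) = [e^(2t)].

After assembling e^{tJ} and conjugating by P, we get:

e^{tM} =
  [exp(2*t), t*exp(2*t), t*exp(2*t)]
  [0, exp(2*t), 0]
  [0, 0, exp(2*t)]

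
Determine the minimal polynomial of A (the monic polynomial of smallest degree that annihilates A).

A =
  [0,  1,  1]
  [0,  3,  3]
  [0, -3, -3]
x^2

The characteristic polynomial is χ_A(x) = x^3, so the eigenvalues are known. The minimal polynomial is
  m_A(x) = Π_λ (x − λ)^{k_λ}
where k_λ is the size of the *largest* Jordan block for λ (equivalently, the smallest k with (A − λI)^k v = 0 for every generalised eigenvector v of λ).

  λ = 0: largest Jordan block has size 2, contributing (x − 0)^2

So m_A(x) = x^2 = x^2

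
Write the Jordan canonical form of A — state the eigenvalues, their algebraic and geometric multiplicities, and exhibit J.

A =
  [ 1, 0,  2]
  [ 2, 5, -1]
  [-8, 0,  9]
J_2(5) ⊕ J_1(5)

The characteristic polynomial is
  det(x·I − A) = x^3 - 15*x^2 + 75*x - 125 = (x - 5)^3

Eigenvalues and multiplicities (the geometric multiplicity of λ is n − rank(A − λI), which equals the number of Jordan blocks for λ):
  λ = 5: algebraic multiplicity = 3, geometric multiplicity = 2

Determining the block sizes for each eigenvalue:
  λ = 5: 2 blocks summing to 3 forces exactly one block of size 2 and the rest size 1 → block sizes [2, 1]

Assembling the blocks gives a Jordan form
J =
  [5, 1, 0]
  [0, 5, 0]
  [0, 0, 5]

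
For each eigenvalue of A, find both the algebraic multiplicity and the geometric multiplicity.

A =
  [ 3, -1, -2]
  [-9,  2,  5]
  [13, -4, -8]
λ = -1: alg = 3, geom = 1

Step 1 — factor the characteristic polynomial to read off the algebraic multiplicities:
  χ_A(x) = (x + 1)^3

Step 2 — compute geometric multiplicities via the rank-nullity identity g(λ) = n − rank(A − λI):
  rank(A − (-1)·I) = 2, so dim ker(A − (-1)·I) = n − 2 = 1

Summary:
  λ = -1: algebraic multiplicity = 3, geometric multiplicity = 1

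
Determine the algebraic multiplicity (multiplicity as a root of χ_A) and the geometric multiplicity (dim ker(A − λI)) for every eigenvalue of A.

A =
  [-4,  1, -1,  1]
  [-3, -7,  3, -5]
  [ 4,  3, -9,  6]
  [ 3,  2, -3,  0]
λ = -5: alg = 4, geom = 2

Step 1 — factor the characteristic polynomial to read off the algebraic multiplicities:
  χ_A(x) = (x + 5)^4

Step 2 — compute geometric multiplicities via the rank-nullity identity g(λ) = n − rank(A − λI):
  rank(A − (-5)·I) = 2, so dim ker(A − (-5)·I) = n − 2 = 2

Summary:
  λ = -5: algebraic multiplicity = 4, geometric multiplicity = 2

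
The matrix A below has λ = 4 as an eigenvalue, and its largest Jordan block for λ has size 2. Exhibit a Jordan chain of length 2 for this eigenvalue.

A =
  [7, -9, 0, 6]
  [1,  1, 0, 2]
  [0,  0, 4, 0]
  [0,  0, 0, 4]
A Jordan chain for λ = 4 of length 2:
v_1 = (3, 1, 0, 0)ᵀ
v_2 = (1, 0, 0, 0)ᵀ

Let N = A − (4)·I. We want v_2 with N^2 v_2 = 0 but N^1 v_2 ≠ 0; then v_{j-1} := N · v_j for j = 2, …, 2.

Pick v_2 = (1, 0, 0, 0)ᵀ.
Then v_1 = N · v_2 = (3, 1, 0, 0)ᵀ.

Sanity check: (A − (4)·I) v_1 = (0, 0, 0, 0)ᵀ = 0. ✓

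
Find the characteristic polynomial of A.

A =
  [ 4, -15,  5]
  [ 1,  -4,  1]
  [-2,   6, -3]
x^3 + 3*x^2 + 3*x + 1

Expanding det(x·I − A) (e.g. by cofactor expansion or by noting that A is similar to its Jordan form J, which has the same characteristic polynomial as A) gives
  χ_A(x) = x^3 + 3*x^2 + 3*x + 1
which factors as (x + 1)^3. The eigenvalues (with algebraic multiplicities) are λ = -1 with multiplicity 3.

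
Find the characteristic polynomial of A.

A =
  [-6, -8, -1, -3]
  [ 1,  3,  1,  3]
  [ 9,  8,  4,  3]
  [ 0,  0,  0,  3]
x^4 - 4*x^3 - 18*x^2 + 108*x - 135

Expanding det(x·I − A) (e.g. by cofactor expansion or by noting that A is similar to its Jordan form J, which has the same characteristic polynomial as A) gives
  χ_A(x) = x^4 - 4*x^3 - 18*x^2 + 108*x - 135
which factors as (x - 3)^3*(x + 5). The eigenvalues (with algebraic multiplicities) are λ = -5 with multiplicity 1, λ = 3 with multiplicity 3.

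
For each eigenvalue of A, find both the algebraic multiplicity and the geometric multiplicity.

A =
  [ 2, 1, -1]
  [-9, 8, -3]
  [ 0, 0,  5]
λ = 5: alg = 3, geom = 2

Step 1 — factor the characteristic polynomial to read off the algebraic multiplicities:
  χ_A(x) = (x - 5)^3

Step 2 — compute geometric multiplicities via the rank-nullity identity g(λ) = n − rank(A − λI):
  rank(A − (5)·I) = 1, so dim ker(A − (5)·I) = n − 1 = 2

Summary:
  λ = 5: algebraic multiplicity = 3, geometric multiplicity = 2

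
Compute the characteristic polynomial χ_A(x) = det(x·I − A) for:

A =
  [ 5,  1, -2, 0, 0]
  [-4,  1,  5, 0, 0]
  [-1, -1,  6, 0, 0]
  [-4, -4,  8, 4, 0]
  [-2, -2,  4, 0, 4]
x^5 - 20*x^4 + 160*x^3 - 640*x^2 + 1280*x - 1024

Expanding det(x·I − A) (e.g. by cofactor expansion or by noting that A is similar to its Jordan form J, which has the same characteristic polynomial as A) gives
  χ_A(x) = x^5 - 20*x^4 + 160*x^3 - 640*x^2 + 1280*x - 1024
which factors as (x - 4)^5. The eigenvalues (with algebraic multiplicities) are λ = 4 with multiplicity 5.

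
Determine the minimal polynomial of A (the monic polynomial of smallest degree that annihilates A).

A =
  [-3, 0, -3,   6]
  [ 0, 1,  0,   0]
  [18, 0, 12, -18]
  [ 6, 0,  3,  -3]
x^3 - 4*x^2 + 3*x

The characteristic polynomial is χ_A(x) = x*(x - 3)^2*(x - 1), so the eigenvalues are known. The minimal polynomial is
  m_A(x) = Π_λ (x − λ)^{k_λ}
where k_λ is the size of the *largest* Jordan block for λ (equivalently, the smallest k with (A − λI)^k v = 0 for every generalised eigenvector v of λ).

  λ = 0: largest Jordan block has size 1, contributing (x − 0)
  λ = 1: largest Jordan block has size 1, contributing (x − 1)
  λ = 3: largest Jordan block has size 1, contributing (x − 3)

So m_A(x) = x*(x - 3)*(x - 1) = x^3 - 4*x^2 + 3*x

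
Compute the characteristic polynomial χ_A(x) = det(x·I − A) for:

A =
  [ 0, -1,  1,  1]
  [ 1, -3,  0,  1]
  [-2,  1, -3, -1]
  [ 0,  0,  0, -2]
x^4 + 8*x^3 + 24*x^2 + 32*x + 16

Expanding det(x·I − A) (e.g. by cofactor expansion or by noting that A is similar to its Jordan form J, which has the same characteristic polynomial as A) gives
  χ_A(x) = x^4 + 8*x^3 + 24*x^2 + 32*x + 16
which factors as (x + 2)^4. The eigenvalues (with algebraic multiplicities) are λ = -2 with multiplicity 4.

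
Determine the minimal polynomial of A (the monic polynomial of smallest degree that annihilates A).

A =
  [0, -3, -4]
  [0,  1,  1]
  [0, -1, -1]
x^3

The characteristic polynomial is χ_A(x) = x^3, so the eigenvalues are known. The minimal polynomial is
  m_A(x) = Π_λ (x − λ)^{k_λ}
where k_λ is the size of the *largest* Jordan block for λ (equivalently, the smallest k with (A − λI)^k v = 0 for every generalised eigenvector v of λ).

  λ = 0: largest Jordan block has size 3, contributing (x − 0)^3

So m_A(x) = x^3 = x^3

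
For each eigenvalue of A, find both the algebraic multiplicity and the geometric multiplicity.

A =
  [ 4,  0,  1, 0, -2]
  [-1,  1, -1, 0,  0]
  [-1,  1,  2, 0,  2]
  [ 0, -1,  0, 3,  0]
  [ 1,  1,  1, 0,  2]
λ = 2: alg = 3, geom = 2; λ = 3: alg = 2, geom = 2

Step 1 — factor the characteristic polynomial to read off the algebraic multiplicities:
  χ_A(x) = (x - 3)^2*(x - 2)^3

Step 2 — compute geometric multiplicities via the rank-nullity identity g(λ) = n − rank(A − λI):
  rank(A − (2)·I) = 3, so dim ker(A − (2)·I) = n − 3 = 2
  rank(A − (3)·I) = 3, so dim ker(A − (3)·I) = n − 3 = 2

Summary:
  λ = 2: algebraic multiplicity = 3, geometric multiplicity = 2
  λ = 3: algebraic multiplicity = 2, geometric multiplicity = 2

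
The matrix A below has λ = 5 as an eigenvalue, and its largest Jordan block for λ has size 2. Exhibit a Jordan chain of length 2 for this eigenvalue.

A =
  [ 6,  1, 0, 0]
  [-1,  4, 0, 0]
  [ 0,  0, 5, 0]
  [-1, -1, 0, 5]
A Jordan chain for λ = 5 of length 2:
v_1 = (1, -1, 0, -1)ᵀ
v_2 = (1, 0, 0, 0)ᵀ

Let N = A − (5)·I. We want v_2 with N^2 v_2 = 0 but N^1 v_2 ≠ 0; then v_{j-1} := N · v_j for j = 2, …, 2.

Pick v_2 = (1, 0, 0, 0)ᵀ.
Then v_1 = N · v_2 = (1, -1, 0, -1)ᵀ.

Sanity check: (A − (5)·I) v_1 = (0, 0, 0, 0)ᵀ = 0. ✓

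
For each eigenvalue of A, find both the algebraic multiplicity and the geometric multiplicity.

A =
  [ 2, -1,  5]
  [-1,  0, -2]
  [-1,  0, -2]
λ = 0: alg = 3, geom = 1

Step 1 — factor the characteristic polynomial to read off the algebraic multiplicities:
  χ_A(x) = x^3

Step 2 — compute geometric multiplicities via the rank-nullity identity g(λ) = n − rank(A − λI):
  rank(A − (0)·I) = 2, so dim ker(A − (0)·I) = n − 2 = 1

Summary:
  λ = 0: algebraic multiplicity = 3, geometric multiplicity = 1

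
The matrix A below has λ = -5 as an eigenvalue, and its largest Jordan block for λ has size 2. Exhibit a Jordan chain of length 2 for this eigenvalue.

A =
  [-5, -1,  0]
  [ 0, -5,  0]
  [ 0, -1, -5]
A Jordan chain for λ = -5 of length 2:
v_1 = (-1, 0, -1)ᵀ
v_2 = (0, 1, 0)ᵀ

Let N = A − (-5)·I. We want v_2 with N^2 v_2 = 0 but N^1 v_2 ≠ 0; then v_{j-1} := N · v_j for j = 2, …, 2.

Pick v_2 = (0, 1, 0)ᵀ.
Then v_1 = N · v_2 = (-1, 0, -1)ᵀ.

Sanity check: (A − (-5)·I) v_1 = (0, 0, 0)ᵀ = 0. ✓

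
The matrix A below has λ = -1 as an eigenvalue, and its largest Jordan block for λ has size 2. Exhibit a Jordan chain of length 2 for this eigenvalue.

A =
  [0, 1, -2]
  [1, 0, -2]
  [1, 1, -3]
A Jordan chain for λ = -1 of length 2:
v_1 = (1, 1, 1)ᵀ
v_2 = (1, 0, 0)ᵀ

Let N = A − (-1)·I. We want v_2 with N^2 v_2 = 0 but N^1 v_2 ≠ 0; then v_{j-1} := N · v_j for j = 2, …, 2.

Pick v_2 = (1, 0, 0)ᵀ.
Then v_1 = N · v_2 = (1, 1, 1)ᵀ.

Sanity check: (A − (-1)·I) v_1 = (0, 0, 0)ᵀ = 0. ✓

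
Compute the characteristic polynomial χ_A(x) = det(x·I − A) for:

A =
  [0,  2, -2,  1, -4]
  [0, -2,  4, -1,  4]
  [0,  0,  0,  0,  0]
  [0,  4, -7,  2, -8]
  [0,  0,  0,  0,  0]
x^5

Expanding det(x·I − A) (e.g. by cofactor expansion or by noting that A is similar to its Jordan form J, which has the same characteristic polynomial as A) gives
  χ_A(x) = x^5
which factors as x^5. The eigenvalues (with algebraic multiplicities) are λ = 0 with multiplicity 5.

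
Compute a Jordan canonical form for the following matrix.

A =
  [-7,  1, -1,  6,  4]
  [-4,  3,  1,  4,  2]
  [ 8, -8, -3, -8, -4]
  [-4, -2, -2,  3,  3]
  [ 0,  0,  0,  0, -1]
J_3(-1) ⊕ J_2(-1)

The characteristic polynomial is
  det(x·I − A) = x^5 + 5*x^4 + 10*x^3 + 10*x^2 + 5*x + 1 = (x + 1)^5

Eigenvalues and multiplicities (the geometric multiplicity of λ is n − rank(A − λI), which equals the number of Jordan blocks for λ):
  λ = -1: algebraic multiplicity = 5, geometric multiplicity = 2

Determining the block sizes for each eigenvalue:
  λ = -1: with am = 5 and gm = 2, the partition is not yet determined (e.g. several partitions of 5 into 2 parts exist). Let N = A − (-1)·I. Computing rank(N^1) = 3, rank(N^2) = 1, rank(N^3) = 0; the number of blocks of size ≥ j is rank(N^{j−1}) − rank(N^j), giving [2, 2, 1]. So we have 1 block(s) of size 3, 1 block(s) of size 2 → block sizes [3, 2]

Assembling the blocks gives a Jordan form
J =
  [-1,  1,  0,  0,  0]
  [ 0, -1,  1,  0,  0]
  [ 0,  0, -1,  0,  0]
  [ 0,  0,  0, -1,  1]
  [ 0,  0,  0,  0, -1]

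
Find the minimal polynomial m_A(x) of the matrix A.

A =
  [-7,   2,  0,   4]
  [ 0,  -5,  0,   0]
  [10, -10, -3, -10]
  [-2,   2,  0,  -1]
x^2 + 8*x + 15

The characteristic polynomial is χ_A(x) = (x + 3)^2*(x + 5)^2, so the eigenvalues are known. The minimal polynomial is
  m_A(x) = Π_λ (x − λ)^{k_λ}
where k_λ is the size of the *largest* Jordan block for λ (equivalently, the smallest k with (A − λI)^k v = 0 for every generalised eigenvector v of λ).

  λ = -5: largest Jordan block has size 1, contributing (x + 5)
  λ = -3: largest Jordan block has size 1, contributing (x + 3)

So m_A(x) = (x + 3)*(x + 5) = x^2 + 8*x + 15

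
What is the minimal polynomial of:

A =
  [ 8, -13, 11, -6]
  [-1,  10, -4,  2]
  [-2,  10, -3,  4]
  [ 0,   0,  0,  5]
x^3 - 15*x^2 + 75*x - 125

The characteristic polynomial is χ_A(x) = (x - 5)^4, so the eigenvalues are known. The minimal polynomial is
  m_A(x) = Π_λ (x − λ)^{k_λ}
where k_λ is the size of the *largest* Jordan block for λ (equivalently, the smallest k with (A − λI)^k v = 0 for every generalised eigenvector v of λ).

  λ = 5: largest Jordan block has size 3, contributing (x − 5)^3

So m_A(x) = (x - 5)^3 = x^3 - 15*x^2 + 75*x - 125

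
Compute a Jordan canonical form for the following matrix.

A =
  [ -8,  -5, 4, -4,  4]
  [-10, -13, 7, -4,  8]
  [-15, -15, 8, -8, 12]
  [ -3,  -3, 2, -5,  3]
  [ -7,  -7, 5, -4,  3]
J_3(-3) ⊕ J_2(-3)

The characteristic polynomial is
  det(x·I − A) = x^5 + 15*x^4 + 90*x^3 + 270*x^2 + 405*x + 243 = (x + 3)^5

Eigenvalues and multiplicities (the geometric multiplicity of λ is n − rank(A − λI), which equals the number of Jordan blocks for λ):
  λ = -3: algebraic multiplicity = 5, geometric multiplicity = 2

Determining the block sizes for each eigenvalue:
  λ = -3: with am = 5 and gm = 2, the partition is not yet determined (e.g. several partitions of 5 into 2 parts exist). Let N = A − (-3)·I. Computing rank(N^1) = 3, rank(N^2) = 1, rank(N^3) = 0; the number of blocks of size ≥ j is rank(N^{j−1}) − rank(N^j), giving [2, 2, 1]. So we have 1 block(s) of size 3, 1 block(s) of size 2 → block sizes [3, 2]

Assembling the blocks gives a Jordan form
J =
  [-3,  1,  0,  0,  0]
  [ 0, -3,  1,  0,  0]
  [ 0,  0, -3,  0,  0]
  [ 0,  0,  0, -3,  1]
  [ 0,  0,  0,  0, -3]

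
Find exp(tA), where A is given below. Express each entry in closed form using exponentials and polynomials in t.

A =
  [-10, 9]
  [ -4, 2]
e^{tA} =
  [-6*t*exp(-4*t) + exp(-4*t), 9*t*exp(-4*t)]
  [-4*t*exp(-4*t), 6*t*exp(-4*t) + exp(-4*t)]

Strategy: write A = P · J · P⁻¹ where J is a Jordan canonical form, so e^{tA} = P · e^{tJ} · P⁻¹, and e^{tJ} can be computed block-by-block.

A has Jordan form
J =
  [-4,  1]
  [ 0, -4]
(up to reordering of blocks).

Per-block formulas:
  For a 2×2 Jordan block J_2(-4): exp(t · J_2(-4)) = e^(-4t)·(I + t·N), where N is the 2×2 nilpotent shift.

After assembling e^{tJ} and conjugating by P, we get:

e^{tA} =
  [-6*t*exp(-4*t) + exp(-4*t), 9*t*exp(-4*t)]
  [-4*t*exp(-4*t), 6*t*exp(-4*t) + exp(-4*t)]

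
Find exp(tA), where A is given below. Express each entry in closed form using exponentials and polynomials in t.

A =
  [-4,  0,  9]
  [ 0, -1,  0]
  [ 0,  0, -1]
e^{tA} =
  [exp(-4*t), 0, 3*exp(-t) - 3*exp(-4*t)]
  [0, exp(-t), 0]
  [0, 0, exp(-t)]

Strategy: write A = P · J · P⁻¹ where J is a Jordan canonical form, so e^{tA} = P · e^{tJ} · P⁻¹, and e^{tJ} can be computed block-by-block.

A has Jordan form
J =
  [-4,  0,  0]
  [ 0, -1,  0]
  [ 0,  0, -1]
(up to reordering of blocks).

Per-block formulas:
  For a 1×1 block at λ = -4: exp(t · [-4]) = [e^(-4t)].
  For a 1×1 block at λ = -1: exp(t · [-1]) = [e^(-1t)].

After assembling e^{tJ} and conjugating by P, we get:

e^{tA} =
  [exp(-4*t), 0, 3*exp(-t) - 3*exp(-4*t)]
  [0, exp(-t), 0]
  [0, 0, exp(-t)]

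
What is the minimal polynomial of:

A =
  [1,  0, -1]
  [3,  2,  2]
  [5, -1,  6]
x^3 - 9*x^2 + 27*x - 27

The characteristic polynomial is χ_A(x) = (x - 3)^3, so the eigenvalues are known. The minimal polynomial is
  m_A(x) = Π_λ (x − λ)^{k_λ}
where k_λ is the size of the *largest* Jordan block for λ (equivalently, the smallest k with (A − λI)^k v = 0 for every generalised eigenvector v of λ).

  λ = 3: largest Jordan block has size 3, contributing (x − 3)^3

So m_A(x) = (x - 3)^3 = x^3 - 9*x^2 + 27*x - 27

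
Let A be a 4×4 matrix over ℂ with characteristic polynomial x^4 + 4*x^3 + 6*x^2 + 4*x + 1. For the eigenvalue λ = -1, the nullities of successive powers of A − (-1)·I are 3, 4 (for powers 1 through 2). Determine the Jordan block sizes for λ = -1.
Block sizes for λ = -1: [2, 1, 1]

From the dimensions of kernels of powers, the number of Jordan blocks of size at least j is d_j − d_{j−1} where d_j = dim ker(N^j) (with d_0 = 0). Computing the differences gives [3, 1].
The number of blocks of size exactly k is (#blocks of size ≥ k) − (#blocks of size ≥ k + 1), so the partition is: 2 block(s) of size 1, 1 block(s) of size 2.
In nonincreasing order the block sizes are [2, 1, 1].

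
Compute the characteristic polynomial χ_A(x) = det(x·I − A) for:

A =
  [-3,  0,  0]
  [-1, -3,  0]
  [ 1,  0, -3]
x^3 + 9*x^2 + 27*x + 27

Expanding det(x·I − A) (e.g. by cofactor expansion or by noting that A is similar to its Jordan form J, which has the same characteristic polynomial as A) gives
  χ_A(x) = x^3 + 9*x^2 + 27*x + 27
which factors as (x + 3)^3. The eigenvalues (with algebraic multiplicities) are λ = -3 with multiplicity 3.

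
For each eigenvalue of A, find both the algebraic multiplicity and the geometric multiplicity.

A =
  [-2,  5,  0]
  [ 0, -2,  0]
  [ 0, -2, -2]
λ = -2: alg = 3, geom = 2

Step 1 — factor the characteristic polynomial to read off the algebraic multiplicities:
  χ_A(x) = (x + 2)^3

Step 2 — compute geometric multiplicities via the rank-nullity identity g(λ) = n − rank(A − λI):
  rank(A − (-2)·I) = 1, so dim ker(A − (-2)·I) = n − 1 = 2

Summary:
  λ = -2: algebraic multiplicity = 3, geometric multiplicity = 2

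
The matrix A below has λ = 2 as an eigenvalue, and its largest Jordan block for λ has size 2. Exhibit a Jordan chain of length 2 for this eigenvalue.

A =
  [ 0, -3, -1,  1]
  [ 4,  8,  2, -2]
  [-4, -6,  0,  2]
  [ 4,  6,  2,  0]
A Jordan chain for λ = 2 of length 2:
v_1 = (-2, 4, -4, 4)ᵀ
v_2 = (1, 0, 0, 0)ᵀ

Let N = A − (2)·I. We want v_2 with N^2 v_2 = 0 but N^1 v_2 ≠ 0; then v_{j-1} := N · v_j for j = 2, …, 2.

Pick v_2 = (1, 0, 0, 0)ᵀ.
Then v_1 = N · v_2 = (-2, 4, -4, 4)ᵀ.

Sanity check: (A − (2)·I) v_1 = (0, 0, 0, 0)ᵀ = 0. ✓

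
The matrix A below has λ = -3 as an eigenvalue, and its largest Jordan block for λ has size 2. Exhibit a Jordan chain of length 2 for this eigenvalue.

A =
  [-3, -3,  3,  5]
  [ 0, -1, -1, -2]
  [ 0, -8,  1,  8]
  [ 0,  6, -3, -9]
A Jordan chain for λ = -3 of length 2:
v_1 = (-3, 2, -8, 6)ᵀ
v_2 = (0, 1, 0, 0)ᵀ

Let N = A − (-3)·I. We want v_2 with N^2 v_2 = 0 but N^1 v_2 ≠ 0; then v_{j-1} := N · v_j for j = 2, …, 2.

Pick v_2 = (0, 1, 0, 0)ᵀ.
Then v_1 = N · v_2 = (-3, 2, -8, 6)ᵀ.

Sanity check: (A − (-3)·I) v_1 = (0, 0, 0, 0)ᵀ = 0. ✓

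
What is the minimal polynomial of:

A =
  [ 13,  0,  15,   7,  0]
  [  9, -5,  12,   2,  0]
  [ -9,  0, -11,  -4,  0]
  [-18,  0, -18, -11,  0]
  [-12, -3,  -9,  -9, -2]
x^3 + 9*x^2 + 24*x + 20

The characteristic polynomial is χ_A(x) = (x + 2)^3*(x + 5)^2, so the eigenvalues are known. The minimal polynomial is
  m_A(x) = Π_λ (x − λ)^{k_λ}
where k_λ is the size of the *largest* Jordan block for λ (equivalently, the smallest k with (A − λI)^k v = 0 for every generalised eigenvector v of λ).

  λ = -5: largest Jordan block has size 1, contributing (x + 5)
  λ = -2: largest Jordan block has size 2, contributing (x + 2)^2

So m_A(x) = (x + 2)^2*(x + 5) = x^3 + 9*x^2 + 24*x + 20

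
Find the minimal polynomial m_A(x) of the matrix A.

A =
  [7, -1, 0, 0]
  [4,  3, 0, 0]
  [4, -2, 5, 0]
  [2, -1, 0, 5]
x^2 - 10*x + 25

The characteristic polynomial is χ_A(x) = (x - 5)^4, so the eigenvalues are known. The minimal polynomial is
  m_A(x) = Π_λ (x − λ)^{k_λ}
where k_λ is the size of the *largest* Jordan block for λ (equivalently, the smallest k with (A − λI)^k v = 0 for every generalised eigenvector v of λ).

  λ = 5: largest Jordan block has size 2, contributing (x − 5)^2

So m_A(x) = (x - 5)^2 = x^2 - 10*x + 25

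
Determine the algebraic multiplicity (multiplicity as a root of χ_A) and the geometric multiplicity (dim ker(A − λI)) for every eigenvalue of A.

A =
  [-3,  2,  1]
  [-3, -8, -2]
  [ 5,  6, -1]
λ = -4: alg = 3, geom = 1

Step 1 — factor the characteristic polynomial to read off the algebraic multiplicities:
  χ_A(x) = (x + 4)^3

Step 2 — compute geometric multiplicities via the rank-nullity identity g(λ) = n − rank(A − λI):
  rank(A − (-4)·I) = 2, so dim ker(A − (-4)·I) = n − 2 = 1

Summary:
  λ = -4: algebraic multiplicity = 3, geometric multiplicity = 1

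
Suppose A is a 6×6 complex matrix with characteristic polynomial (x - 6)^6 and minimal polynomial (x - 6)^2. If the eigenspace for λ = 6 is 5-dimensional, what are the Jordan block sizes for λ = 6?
Block sizes for λ = 6: [2, 1, 1, 1, 1]

Step 1 — from the characteristic polynomial, algebraic multiplicity of λ = 6 is 6. From dim ker(A − (6)·I) = 5, there are exactly 5 Jordan blocks for λ = 6.
Step 2 — from the minimal polynomial, the factor (x − 6)^2 tells us the largest block for λ = 6 has size 2.
Step 3 — with total size 6, 5 blocks, and largest block 2, the block sizes (in nonincreasing order) are [2, 1, 1, 1, 1].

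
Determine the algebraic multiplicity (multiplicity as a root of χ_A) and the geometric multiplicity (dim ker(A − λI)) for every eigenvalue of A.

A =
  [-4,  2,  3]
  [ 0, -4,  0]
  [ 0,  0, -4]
λ = -4: alg = 3, geom = 2

Step 1 — factor the characteristic polynomial to read off the algebraic multiplicities:
  χ_A(x) = (x + 4)^3

Step 2 — compute geometric multiplicities via the rank-nullity identity g(λ) = n − rank(A − λI):
  rank(A − (-4)·I) = 1, so dim ker(A − (-4)·I) = n − 1 = 2

Summary:
  λ = -4: algebraic multiplicity = 3, geometric multiplicity = 2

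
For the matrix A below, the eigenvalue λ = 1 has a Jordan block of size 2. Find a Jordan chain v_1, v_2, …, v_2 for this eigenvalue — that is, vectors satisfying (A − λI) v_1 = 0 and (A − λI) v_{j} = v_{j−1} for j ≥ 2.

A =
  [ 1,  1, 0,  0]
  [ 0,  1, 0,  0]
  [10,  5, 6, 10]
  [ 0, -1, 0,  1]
A Jordan chain for λ = 1 of length 2:
v_1 = (-2, 0, 0, 2)ᵀ
v_2 = (1, -2, 0, 0)ᵀ

Let N = A − (1)·I. We want v_2 with N^2 v_2 = 0 but N^1 v_2 ≠ 0; then v_{j-1} := N · v_j for j = 2, …, 2.

Pick v_2 = (1, -2, 0, 0)ᵀ.
Then v_1 = N · v_2 = (-2, 0, 0, 2)ᵀ.

Sanity check: (A − (1)·I) v_1 = (0, 0, 0, 0)ᵀ = 0. ✓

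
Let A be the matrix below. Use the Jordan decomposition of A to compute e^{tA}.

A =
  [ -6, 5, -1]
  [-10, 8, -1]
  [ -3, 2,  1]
e^{tA} =
  [t^2*exp(t) - 7*t*exp(t) + exp(t), -t^2*exp(t) + 5*t*exp(t), t^2*exp(t) - t*exp(t)]
  [3*t^2*exp(t)/2 - 10*t*exp(t), -3*t^2*exp(t)/2 + 7*t*exp(t) + exp(t), 3*t^2*exp(t)/2 - t*exp(t)]
  [t^2*exp(t)/2 - 3*t*exp(t), -t^2*exp(t)/2 + 2*t*exp(t), t^2*exp(t)/2 + exp(t)]

Strategy: write A = P · J · P⁻¹ where J is a Jordan canonical form, so e^{tA} = P · e^{tJ} · P⁻¹, and e^{tJ} can be computed block-by-block.

A has Jordan form
J =
  [1, 1, 0]
  [0, 1, 1]
  [0, 0, 1]
(up to reordering of blocks).

Per-block formulas:
  For a 3×3 Jordan block J_3(1): exp(t · J_3(1)) = e^(1t)·(I + t·N + (t^2/2)·N^2), where N is the 3×3 nilpotent shift.

After assembling e^{tJ} and conjugating by P, we get:

e^{tA} =
  [t^2*exp(t) - 7*t*exp(t) + exp(t), -t^2*exp(t) + 5*t*exp(t), t^2*exp(t) - t*exp(t)]
  [3*t^2*exp(t)/2 - 10*t*exp(t), -3*t^2*exp(t)/2 + 7*t*exp(t) + exp(t), 3*t^2*exp(t)/2 - t*exp(t)]
  [t^2*exp(t)/2 - 3*t*exp(t), -t^2*exp(t)/2 + 2*t*exp(t), t^2*exp(t)/2 + exp(t)]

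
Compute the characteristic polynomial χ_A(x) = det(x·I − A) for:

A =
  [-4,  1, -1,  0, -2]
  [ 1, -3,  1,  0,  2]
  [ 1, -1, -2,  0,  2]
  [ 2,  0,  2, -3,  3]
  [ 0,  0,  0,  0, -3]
x^5 + 15*x^4 + 90*x^3 + 270*x^2 + 405*x + 243

Expanding det(x·I − A) (e.g. by cofactor expansion or by noting that A is similar to its Jordan form J, which has the same characteristic polynomial as A) gives
  χ_A(x) = x^5 + 15*x^4 + 90*x^3 + 270*x^2 + 405*x + 243
which factors as (x + 3)^5. The eigenvalues (with algebraic multiplicities) are λ = -3 with multiplicity 5.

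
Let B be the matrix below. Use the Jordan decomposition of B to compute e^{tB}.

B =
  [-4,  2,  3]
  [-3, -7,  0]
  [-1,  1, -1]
e^{tB} =
  [-9*t^2*exp(-4*t)/2 + exp(-4*t), -3*t^2*exp(-4*t)/2 + 2*t*exp(-4*t), 9*t^2*exp(-4*t)/2 + 3*t*exp(-4*t)]
  [9*t^2*exp(-4*t)/2 - 3*t*exp(-4*t), 3*t^2*exp(-4*t)/2 - 3*t*exp(-4*t) + exp(-4*t), -9*t^2*exp(-4*t)/2]
  [-3*t^2*exp(-4*t) - t*exp(-4*t), -t^2*exp(-4*t) + t*exp(-4*t), 3*t^2*exp(-4*t) + 3*t*exp(-4*t) + exp(-4*t)]

Strategy: write B = P · J · P⁻¹ where J is a Jordan canonical form, so e^{tB} = P · e^{tJ} · P⁻¹, and e^{tJ} can be computed block-by-block.

B has Jordan form
J =
  [-4,  1,  0]
  [ 0, -4,  1]
  [ 0,  0, -4]
(up to reordering of blocks).

Per-block formulas:
  For a 3×3 Jordan block J_3(-4): exp(t · J_3(-4)) = e^(-4t)·(I + t·N + (t^2/2)·N^2), where N is the 3×3 nilpotent shift.

After assembling e^{tJ} and conjugating by P, we get:

e^{tB} =
  [-9*t^2*exp(-4*t)/2 + exp(-4*t), -3*t^2*exp(-4*t)/2 + 2*t*exp(-4*t), 9*t^2*exp(-4*t)/2 + 3*t*exp(-4*t)]
  [9*t^2*exp(-4*t)/2 - 3*t*exp(-4*t), 3*t^2*exp(-4*t)/2 - 3*t*exp(-4*t) + exp(-4*t), -9*t^2*exp(-4*t)/2]
  [-3*t^2*exp(-4*t) - t*exp(-4*t), -t^2*exp(-4*t) + t*exp(-4*t), 3*t^2*exp(-4*t) + 3*t*exp(-4*t) + exp(-4*t)]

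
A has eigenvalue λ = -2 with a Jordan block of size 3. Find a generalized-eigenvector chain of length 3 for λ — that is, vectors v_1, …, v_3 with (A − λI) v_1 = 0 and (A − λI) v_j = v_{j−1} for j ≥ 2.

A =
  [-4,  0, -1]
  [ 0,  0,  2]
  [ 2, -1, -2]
A Jordan chain for λ = -2 of length 3:
v_1 = (2, 4, -4)ᵀ
v_2 = (-2, 0, 2)ᵀ
v_3 = (1, 0, 0)ᵀ

Let N = A − (-2)·I. We want v_3 with N^3 v_3 = 0 but N^2 v_3 ≠ 0; then v_{j-1} := N · v_j for j = 3, …, 2.

Pick v_3 = (1, 0, 0)ᵀ.
Then v_2 = N · v_3 = (-2, 0, 2)ᵀ.
Then v_1 = N · v_2 = (2, 4, -4)ᵀ.

Sanity check: (A − (-2)·I) v_1 = (0, 0, 0)ᵀ = 0. ✓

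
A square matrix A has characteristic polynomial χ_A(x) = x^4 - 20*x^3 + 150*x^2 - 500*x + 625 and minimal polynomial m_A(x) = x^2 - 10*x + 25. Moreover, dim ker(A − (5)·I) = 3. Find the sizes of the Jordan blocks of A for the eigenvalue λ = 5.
Block sizes for λ = 5: [2, 1, 1]

Step 1 — from the characteristic polynomial, algebraic multiplicity of λ = 5 is 4. From dim ker(A − (5)·I) = 3, there are exactly 3 Jordan blocks for λ = 5.
Step 2 — from the minimal polynomial, the factor (x − 5)^2 tells us the largest block for λ = 5 has size 2.
Step 3 — with total size 4, 3 blocks, and largest block 2, the block sizes (in nonincreasing order) are [2, 1, 1].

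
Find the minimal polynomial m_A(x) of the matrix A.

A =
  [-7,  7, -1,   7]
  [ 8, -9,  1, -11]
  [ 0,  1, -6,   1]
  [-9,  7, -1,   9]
x^4 + 13*x^3 + 45*x^2 - 25*x - 250

The characteristic polynomial is χ_A(x) = (x - 2)*(x + 5)^3, so the eigenvalues are known. The minimal polynomial is
  m_A(x) = Π_λ (x − λ)^{k_λ}
where k_λ is the size of the *largest* Jordan block for λ (equivalently, the smallest k with (A − λI)^k v = 0 for every generalised eigenvector v of λ).

  λ = -5: largest Jordan block has size 3, contributing (x + 5)^3
  λ = 2: largest Jordan block has size 1, contributing (x − 2)

So m_A(x) = (x - 2)*(x + 5)^3 = x^4 + 13*x^3 + 45*x^2 - 25*x - 250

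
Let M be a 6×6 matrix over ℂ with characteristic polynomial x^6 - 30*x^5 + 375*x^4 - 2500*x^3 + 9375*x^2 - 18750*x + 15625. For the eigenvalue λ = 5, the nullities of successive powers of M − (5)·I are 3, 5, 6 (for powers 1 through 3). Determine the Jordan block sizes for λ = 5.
Block sizes for λ = 5: [3, 2, 1]

From the dimensions of kernels of powers, the number of Jordan blocks of size at least j is d_j − d_{j−1} where d_j = dim ker(N^j) (with d_0 = 0). Computing the differences gives [3, 2, 1].
The number of blocks of size exactly k is (#blocks of size ≥ k) − (#blocks of size ≥ k + 1), so the partition is: 1 block(s) of size 1, 1 block(s) of size 2, 1 block(s) of size 3.
In nonincreasing order the block sizes are [3, 2, 1].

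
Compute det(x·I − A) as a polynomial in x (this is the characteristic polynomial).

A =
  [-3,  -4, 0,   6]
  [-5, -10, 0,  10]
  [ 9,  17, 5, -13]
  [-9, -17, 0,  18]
x^4 - 10*x^3 + 25*x^2

Expanding det(x·I − A) (e.g. by cofactor expansion or by noting that A is similar to its Jordan form J, which has the same characteristic polynomial as A) gives
  χ_A(x) = x^4 - 10*x^3 + 25*x^2
which factors as x^2*(x - 5)^2. The eigenvalues (with algebraic multiplicities) are λ = 0 with multiplicity 2, λ = 5 with multiplicity 2.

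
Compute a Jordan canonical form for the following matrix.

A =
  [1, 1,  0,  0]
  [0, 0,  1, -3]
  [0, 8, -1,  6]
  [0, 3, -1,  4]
J_3(1) ⊕ J_1(1)

The characteristic polynomial is
  det(x·I − A) = x^4 - 4*x^3 + 6*x^2 - 4*x + 1 = (x - 1)^4

Eigenvalues and multiplicities (the geometric multiplicity of λ is n − rank(A − λI), which equals the number of Jordan blocks for λ):
  λ = 1: algebraic multiplicity = 4, geometric multiplicity = 2

Determining the block sizes for each eigenvalue:
  λ = 1: with am = 4 and gm = 2, the partition is not yet determined (e.g. several partitions of 4 into 2 parts exist). Let N = A − (1)·I. Computing rank(N^1) = 2, rank(N^2) = 1, rank(N^3) = 0; the number of blocks of size ≥ j is rank(N^{j−1}) − rank(N^j), giving [2, 1, 1]. So we have 1 block(s) of size 3, 1 block(s) of size 1 → block sizes [3, 1]

Assembling the blocks gives a Jordan form
J =
  [1, 1, 0, 0]
  [0, 1, 1, 0]
  [0, 0, 1, 0]
  [0, 0, 0, 1]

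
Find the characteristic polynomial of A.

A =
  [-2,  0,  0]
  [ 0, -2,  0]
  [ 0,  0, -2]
x^3 + 6*x^2 + 12*x + 8

Expanding det(x·I − A) (e.g. by cofactor expansion or by noting that A is similar to its Jordan form J, which has the same characteristic polynomial as A) gives
  χ_A(x) = x^3 + 6*x^2 + 12*x + 8
which factors as (x + 2)^3. The eigenvalues (with algebraic multiplicities) are λ = -2 with multiplicity 3.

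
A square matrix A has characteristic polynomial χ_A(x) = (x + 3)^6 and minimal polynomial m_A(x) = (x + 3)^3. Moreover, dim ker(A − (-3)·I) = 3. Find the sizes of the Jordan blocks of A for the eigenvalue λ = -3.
Block sizes for λ = -3: [3, 2, 1]

Step 1 — from the characteristic polynomial, algebraic multiplicity of λ = -3 is 6. From dim ker(A − (-3)·I) = 3, there are exactly 3 Jordan blocks for λ = -3.
Step 2 — from the minimal polynomial, the factor (x + 3)^3 tells us the largest block for λ = -3 has size 3.
Step 3 — with total size 6, 3 blocks, and largest block 3, the block sizes (in nonincreasing order) are [3, 2, 1].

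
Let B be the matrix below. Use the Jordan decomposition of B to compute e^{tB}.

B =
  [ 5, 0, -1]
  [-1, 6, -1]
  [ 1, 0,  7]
e^{tB} =
  [-t*exp(6*t) + exp(6*t), 0, -t*exp(6*t)]
  [-t*exp(6*t), exp(6*t), -t*exp(6*t)]
  [t*exp(6*t), 0, t*exp(6*t) + exp(6*t)]

Strategy: write B = P · J · P⁻¹ where J is a Jordan canonical form, so e^{tB} = P · e^{tJ} · P⁻¹, and e^{tJ} can be computed block-by-block.

B has Jordan form
J =
  [6, 1, 0]
  [0, 6, 0]
  [0, 0, 6]
(up to reordering of blocks).

Per-block formulas:
  For a 1×1 block at λ = 6: exp(t · [6]) = [e^(6t)].
  For a 2×2 Jordan block J_2(6): exp(t · J_2(6)) = e^(6t)·(I + t·N), where N is the 2×2 nilpotent shift.

After assembling e^{tJ} and conjugating by P, we get:

e^{tB} =
  [-t*exp(6*t) + exp(6*t), 0, -t*exp(6*t)]
  [-t*exp(6*t), exp(6*t), -t*exp(6*t)]
  [t*exp(6*t), 0, t*exp(6*t) + exp(6*t)]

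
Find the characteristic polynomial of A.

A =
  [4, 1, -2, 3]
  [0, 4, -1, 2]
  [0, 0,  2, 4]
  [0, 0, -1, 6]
x^4 - 16*x^3 + 96*x^2 - 256*x + 256

Expanding det(x·I − A) (e.g. by cofactor expansion or by noting that A is similar to its Jordan form J, which has the same characteristic polynomial as A) gives
  χ_A(x) = x^4 - 16*x^3 + 96*x^2 - 256*x + 256
which factors as (x - 4)^4. The eigenvalues (with algebraic multiplicities) are λ = 4 with multiplicity 4.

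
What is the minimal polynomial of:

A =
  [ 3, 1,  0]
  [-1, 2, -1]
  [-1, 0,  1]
x^3 - 6*x^2 + 12*x - 8

The characteristic polynomial is χ_A(x) = (x - 2)^3, so the eigenvalues are known. The minimal polynomial is
  m_A(x) = Π_λ (x − λ)^{k_λ}
where k_λ is the size of the *largest* Jordan block for λ (equivalently, the smallest k with (A − λI)^k v = 0 for every generalised eigenvector v of λ).

  λ = 2: largest Jordan block has size 3, contributing (x − 2)^3

So m_A(x) = (x - 2)^3 = x^3 - 6*x^2 + 12*x - 8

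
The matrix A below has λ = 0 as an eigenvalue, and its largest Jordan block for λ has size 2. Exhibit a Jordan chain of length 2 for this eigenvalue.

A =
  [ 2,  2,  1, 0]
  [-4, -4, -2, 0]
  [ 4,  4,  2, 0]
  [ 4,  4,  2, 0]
A Jordan chain for λ = 0 of length 2:
v_1 = (2, -4, 4, 4)ᵀ
v_2 = (1, 0, 0, 0)ᵀ

Let N = A − (0)·I. We want v_2 with N^2 v_2 = 0 but N^1 v_2 ≠ 0; then v_{j-1} := N · v_j for j = 2, …, 2.

Pick v_2 = (1, 0, 0, 0)ᵀ.
Then v_1 = N · v_2 = (2, -4, 4, 4)ᵀ.

Sanity check: (A − (0)·I) v_1 = (0, 0, 0, 0)ᵀ = 0. ✓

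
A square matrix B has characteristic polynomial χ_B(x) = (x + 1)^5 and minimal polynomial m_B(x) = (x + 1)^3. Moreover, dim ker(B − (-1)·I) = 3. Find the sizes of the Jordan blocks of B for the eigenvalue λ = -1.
Block sizes for λ = -1: [3, 1, 1]

Step 1 — from the characteristic polynomial, algebraic multiplicity of λ = -1 is 5. From dim ker(B − (-1)·I) = 3, there are exactly 3 Jordan blocks for λ = -1.
Step 2 — from the minimal polynomial, the factor (x + 1)^3 tells us the largest block for λ = -1 has size 3.
Step 3 — with total size 5, 3 blocks, and largest block 3, the block sizes (in nonincreasing order) are [3, 1, 1].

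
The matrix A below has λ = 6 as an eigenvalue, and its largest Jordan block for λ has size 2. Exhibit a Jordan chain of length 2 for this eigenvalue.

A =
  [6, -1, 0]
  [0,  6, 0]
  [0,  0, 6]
A Jordan chain for λ = 6 of length 2:
v_1 = (-1, 0, 0)ᵀ
v_2 = (0, 1, 0)ᵀ

Let N = A − (6)·I. We want v_2 with N^2 v_2 = 0 but N^1 v_2 ≠ 0; then v_{j-1} := N · v_j for j = 2, …, 2.

Pick v_2 = (0, 1, 0)ᵀ.
Then v_1 = N · v_2 = (-1, 0, 0)ᵀ.

Sanity check: (A − (6)·I) v_1 = (0, 0, 0)ᵀ = 0. ✓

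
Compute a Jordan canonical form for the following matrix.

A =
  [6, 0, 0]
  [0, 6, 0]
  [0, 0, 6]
J_1(6) ⊕ J_1(6) ⊕ J_1(6)

The characteristic polynomial is
  det(x·I − A) = x^3 - 18*x^2 + 108*x - 216 = (x - 6)^3

Eigenvalues and multiplicities (the geometric multiplicity of λ is n − rank(A − λI), which equals the number of Jordan blocks for λ):
  λ = 6: algebraic multiplicity = 3, geometric multiplicity = 3

Determining the block sizes for each eigenvalue:
  λ = 6: gm = am = 3, so every block has size 1 → block sizes [1, 1, 1]

Assembling the blocks gives a Jordan form
J =
  [6, 0, 0]
  [0, 6, 0]
  [0, 0, 6]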